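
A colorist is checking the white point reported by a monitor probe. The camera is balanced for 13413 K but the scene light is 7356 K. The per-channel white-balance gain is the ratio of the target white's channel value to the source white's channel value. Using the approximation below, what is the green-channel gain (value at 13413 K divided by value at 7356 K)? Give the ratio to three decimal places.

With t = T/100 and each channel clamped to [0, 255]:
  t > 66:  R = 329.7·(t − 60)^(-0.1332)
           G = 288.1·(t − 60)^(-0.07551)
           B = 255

0.880

At 7356 K (t = 73.56):
  G = 288.1·(73.56 − 60)^(-0.07551) = 288.1·13.56^(-0.07551) = 288.1·0.82130 = 236.617.
At 13413 K (t = 134.13):
  G = 288.1·(134.13 − 60)^(-0.07551) = 288.1·74.13^(-0.07551) = 288.1·0.72243 = 208.133.
Gain = 208.133 / 236.617 = 0.8796 → 0.880.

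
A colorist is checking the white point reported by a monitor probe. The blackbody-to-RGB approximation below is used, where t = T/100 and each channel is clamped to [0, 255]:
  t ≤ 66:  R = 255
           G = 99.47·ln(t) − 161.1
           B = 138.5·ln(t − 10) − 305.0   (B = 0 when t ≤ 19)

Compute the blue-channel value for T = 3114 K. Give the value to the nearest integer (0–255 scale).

t = 3114/100 = 31.14; the t ≤ 66 branch applies.
B = 138.5·ln(31.14 − 10) − 305.0 = 138.5·ln 21.14 − 305.0 = 138.5·3.0512 − 305.0 = 117.587.
Rounded: 118.

118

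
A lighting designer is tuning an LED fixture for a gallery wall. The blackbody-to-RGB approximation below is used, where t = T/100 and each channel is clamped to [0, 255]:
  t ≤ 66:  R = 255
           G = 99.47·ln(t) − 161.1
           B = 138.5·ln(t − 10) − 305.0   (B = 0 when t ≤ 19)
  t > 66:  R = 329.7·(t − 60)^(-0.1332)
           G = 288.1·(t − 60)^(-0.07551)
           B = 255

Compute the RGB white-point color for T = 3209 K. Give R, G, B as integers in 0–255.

t = 3209/100 = 32.09; the t ≤ 66 branch applies.
R = 255 by definition for t ≤ 66.
G = 99.47·ln 32.09 − 161.1 = 99.47·3.4685 − 161.1 = 183.916.
B = 138.5·ln(32.09 − 10) − 305.0 = 138.5·ln 22.09 − 305.0 = 138.5·3.0951 − 305.0 = 123.675.
Rounded: (255, 184, 124).

R=255, G=184, B=124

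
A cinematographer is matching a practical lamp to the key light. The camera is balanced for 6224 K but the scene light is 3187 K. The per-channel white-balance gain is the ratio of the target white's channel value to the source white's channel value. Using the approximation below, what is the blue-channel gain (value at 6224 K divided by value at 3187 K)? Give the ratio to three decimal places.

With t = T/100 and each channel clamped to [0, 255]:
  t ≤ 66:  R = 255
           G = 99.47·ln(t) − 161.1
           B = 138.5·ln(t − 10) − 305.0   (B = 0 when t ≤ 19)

At 3187 K (t = 31.87):
  B = 138.5·ln(31.87 − 10) − 305.0 = 138.5·ln 21.87 − 305.0 = 138.5·3.0851 − 305.0 = 122.289.
At 6224 K (t = 62.24):
  B = 138.5·ln(62.24 − 10) − 305.0 = 138.5·ln 52.24 − 305.0 = 138.5·3.9558 − 305.0 = 242.885.
Gain = 242.885 / 122.289 = 1.9862 → 1.986.

1.986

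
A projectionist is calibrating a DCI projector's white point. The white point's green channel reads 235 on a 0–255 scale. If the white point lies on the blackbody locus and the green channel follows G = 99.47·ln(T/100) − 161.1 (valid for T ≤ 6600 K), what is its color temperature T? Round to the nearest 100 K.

5400 K

ln t = (235 + 161.1) / 99.47 = 3.9821.
t = e^3.9821 = 53.630.
T = 100·t = 5363 K → 5400 K to the nearest 100 K.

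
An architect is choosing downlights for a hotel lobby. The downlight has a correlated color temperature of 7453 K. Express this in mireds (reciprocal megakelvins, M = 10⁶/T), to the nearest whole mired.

M = 10⁶ / 7453 = 134.174 → 134 mireds.

134 mireds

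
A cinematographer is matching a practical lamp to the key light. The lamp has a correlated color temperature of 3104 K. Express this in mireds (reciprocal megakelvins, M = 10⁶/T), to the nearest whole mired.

M = 10⁶ / 3104 = 322.165 → 322 mireds.

322 mireds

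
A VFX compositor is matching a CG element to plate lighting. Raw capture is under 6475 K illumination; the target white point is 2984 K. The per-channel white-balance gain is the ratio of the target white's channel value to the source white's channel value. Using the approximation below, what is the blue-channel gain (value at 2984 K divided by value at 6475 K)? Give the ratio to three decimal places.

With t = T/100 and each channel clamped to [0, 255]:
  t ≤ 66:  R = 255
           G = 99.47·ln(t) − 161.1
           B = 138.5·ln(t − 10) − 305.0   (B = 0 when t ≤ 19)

0.436

At 6475 K (t = 64.75):
  B = 138.5·ln(64.75 − 10) − 305.0 = 138.5·ln 54.75 − 305.0 = 138.5·4.0028 − 305.0 = 249.385.
At 2984 K (t = 29.84):
  B = 138.5·ln(29.84 − 10) − 305.0 = 138.5·ln 19.84 − 305.0 = 138.5·2.9877 − 305.0 = 108.796.
Gain = 108.796 / 249.385 = 0.4363 → 0.436.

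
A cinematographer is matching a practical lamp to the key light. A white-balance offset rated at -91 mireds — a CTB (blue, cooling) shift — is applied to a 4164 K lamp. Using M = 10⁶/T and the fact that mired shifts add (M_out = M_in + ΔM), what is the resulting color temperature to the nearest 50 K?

6700 K

M_in = 10⁶/4164 = 240.15 mireds.
M_out = 240.15 + (-91) = 149.15 mireds.
T_out = 10⁶/149.15 = 6704.5 K → 6700 K.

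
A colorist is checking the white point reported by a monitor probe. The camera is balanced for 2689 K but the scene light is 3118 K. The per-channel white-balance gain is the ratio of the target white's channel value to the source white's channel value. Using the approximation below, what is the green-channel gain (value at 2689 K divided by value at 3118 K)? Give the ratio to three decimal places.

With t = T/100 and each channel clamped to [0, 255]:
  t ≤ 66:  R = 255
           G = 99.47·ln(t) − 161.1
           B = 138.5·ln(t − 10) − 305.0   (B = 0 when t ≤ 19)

0.919

At 3118 K (t = 31.18):
  G = 99.47·ln 31.18 − 161.1 = 99.47·3.4398 − 161.1 = 181.055.
At 2689 K (t = 26.89):
  G = 99.47·ln 26.89 − 161.1 = 99.47·3.2918 − 161.1 = 166.331.
Gain = 166.331 / 181.055 = 0.9187 → 0.919.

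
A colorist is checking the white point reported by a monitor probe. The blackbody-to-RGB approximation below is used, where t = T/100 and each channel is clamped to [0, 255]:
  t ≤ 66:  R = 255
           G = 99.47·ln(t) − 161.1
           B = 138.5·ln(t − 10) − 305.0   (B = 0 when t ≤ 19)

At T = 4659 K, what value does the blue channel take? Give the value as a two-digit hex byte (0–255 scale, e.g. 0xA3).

0xC2

t = 4659/100 = 46.59; the t ≤ 66 branch applies.
B = 138.5·ln(46.59 − 10) − 305.0 = 138.5·ln 36.59 − 305.0 = 138.5·3.5998 − 305.0 = 193.569.
Rounded: 194; in hex, 0xC2.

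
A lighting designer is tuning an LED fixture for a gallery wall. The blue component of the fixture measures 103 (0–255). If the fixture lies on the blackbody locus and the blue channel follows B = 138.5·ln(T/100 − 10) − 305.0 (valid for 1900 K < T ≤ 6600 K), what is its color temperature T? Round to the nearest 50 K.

2900 K

ln(t − 10) = (103 + 305.0) / 138.5 = 2.9458.
t − 10 = e^2.9458 = 19.027, so t = 29.027.
T = 100·t = 2903 K → 2900 K to the nearest 50 K.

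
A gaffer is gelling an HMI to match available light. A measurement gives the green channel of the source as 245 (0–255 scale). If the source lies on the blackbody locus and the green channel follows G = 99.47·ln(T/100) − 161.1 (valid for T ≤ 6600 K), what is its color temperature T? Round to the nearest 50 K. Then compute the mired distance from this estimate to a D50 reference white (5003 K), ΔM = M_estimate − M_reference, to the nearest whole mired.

ln t = (245 + 161.1) / 99.47 = 4.0826.
t = e^4.0826 = 59.302.
T = 100·t = 5930 K → 5950 K to the nearest 50 K.
M_estimate = 10⁶/5950 = 168.07; M_reference = 10⁶/5003 = 199.88.
ΔM = 168.07 − 199.88 = -31.81 → -32 mireds.

-32 mireds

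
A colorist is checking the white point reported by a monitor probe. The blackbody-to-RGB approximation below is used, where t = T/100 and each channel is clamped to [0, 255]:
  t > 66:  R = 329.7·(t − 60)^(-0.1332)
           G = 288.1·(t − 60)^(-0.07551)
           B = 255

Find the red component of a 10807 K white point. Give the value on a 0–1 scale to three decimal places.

0.772

t = 10807/100 = 108.07; the t > 66 branch applies.
R = 329.7·(108.07 − 60)^(-0.1332) = 329.7·48.07^(-0.1332) = 329.7·0.59700 = 196.831.
On a 0–1 scale: 196.831/255 = 0.7719 → 0.772.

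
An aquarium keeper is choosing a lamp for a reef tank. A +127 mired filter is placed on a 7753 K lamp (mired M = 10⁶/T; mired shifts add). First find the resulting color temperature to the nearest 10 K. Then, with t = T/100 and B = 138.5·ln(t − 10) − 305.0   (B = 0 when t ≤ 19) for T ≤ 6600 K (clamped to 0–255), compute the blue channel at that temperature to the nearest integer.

162

M_in = 10⁶/7753 = 128.98; M_out = 128.98 + (+127) = 255.98.
T_out = 10⁶/255.98 = 3906.5 K → 3910 K; t = 39.1.
B = 138.5·ln(39.1 − 10) − 305.0 = 138.5·ln 29.1 − 305.0 = 138.5·3.3707 − 305.0 = 161.847.
Rounded: 162.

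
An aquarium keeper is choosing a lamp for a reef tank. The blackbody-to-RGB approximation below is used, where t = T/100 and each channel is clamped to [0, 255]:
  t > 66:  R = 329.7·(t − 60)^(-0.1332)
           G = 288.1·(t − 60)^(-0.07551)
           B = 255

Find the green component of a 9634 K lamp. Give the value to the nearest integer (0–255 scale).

220

t = 9634/100 = 96.34; the t > 66 branch applies.
G = 288.1·(96.34 − 60)^(-0.07551) = 288.1·36.34^(-0.07551) = 288.1·0.76239 = 219.644.
Rounded: 220.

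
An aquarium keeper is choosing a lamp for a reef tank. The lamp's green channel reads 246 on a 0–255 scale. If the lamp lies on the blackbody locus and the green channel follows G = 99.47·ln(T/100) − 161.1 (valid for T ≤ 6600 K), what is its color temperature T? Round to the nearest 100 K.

6000 K

ln t = (246 + 161.1) / 99.47 = 4.0927.
t = e^4.0927 = 59.901.
T = 100·t = 5990 K → 6000 K to the nearest 100 K.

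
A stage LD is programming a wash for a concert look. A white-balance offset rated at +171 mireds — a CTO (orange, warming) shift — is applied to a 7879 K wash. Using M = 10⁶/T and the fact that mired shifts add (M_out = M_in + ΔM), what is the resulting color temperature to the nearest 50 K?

3350 K

M_in = 10⁶/7879 = 126.92 mireds.
M_out = 126.92 + (+171) = 297.92 mireds.
T_out = 10⁶/297.92 = 3356.6 K → 3350 K.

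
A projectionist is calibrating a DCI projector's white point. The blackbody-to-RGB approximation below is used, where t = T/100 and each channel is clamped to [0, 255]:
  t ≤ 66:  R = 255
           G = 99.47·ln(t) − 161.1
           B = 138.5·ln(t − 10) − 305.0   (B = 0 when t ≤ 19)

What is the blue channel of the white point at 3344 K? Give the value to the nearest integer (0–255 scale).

132

t = 3344/100 = 33.44; the t ≤ 66 branch applies.
B = 138.5·ln(33.44 − 10) − 305.0 = 138.5·ln 23.44 − 305.0 = 138.5·3.1544 − 305.0 = 131.890.
Rounded: 132.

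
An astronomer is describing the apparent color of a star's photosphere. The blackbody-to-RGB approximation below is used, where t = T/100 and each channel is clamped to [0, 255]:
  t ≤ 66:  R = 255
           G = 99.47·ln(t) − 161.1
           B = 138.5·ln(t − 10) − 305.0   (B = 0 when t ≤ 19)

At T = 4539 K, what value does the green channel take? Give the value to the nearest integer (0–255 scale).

t = 4539/100 = 45.39; the t ≤ 66 branch applies.
G = 99.47·ln 45.39 − 161.1 = 99.47·3.8153 − 161.1 = 218.407.
Rounded: 218.

218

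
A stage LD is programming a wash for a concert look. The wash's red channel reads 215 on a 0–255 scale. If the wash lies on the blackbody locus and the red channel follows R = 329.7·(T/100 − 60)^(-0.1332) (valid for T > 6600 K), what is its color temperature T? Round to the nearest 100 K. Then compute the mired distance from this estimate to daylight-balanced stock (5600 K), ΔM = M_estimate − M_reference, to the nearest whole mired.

(t − 60)^(-0.1332) = 215/329.7 = 0.65211.
t − 60 = 0.65211^(1/-0.1332) = 0.65211^(-7.508) = 24.774, so t = 84.774.
T = 100·t = 8477 K → 8500 K to the nearest 100 K.
M_estimate = 10⁶/8500 = 117.65; M_reference = 10⁶/5600 = 178.57.
ΔM = 117.65 − 178.57 = -60.92 → -61 mireds.

-61 mireds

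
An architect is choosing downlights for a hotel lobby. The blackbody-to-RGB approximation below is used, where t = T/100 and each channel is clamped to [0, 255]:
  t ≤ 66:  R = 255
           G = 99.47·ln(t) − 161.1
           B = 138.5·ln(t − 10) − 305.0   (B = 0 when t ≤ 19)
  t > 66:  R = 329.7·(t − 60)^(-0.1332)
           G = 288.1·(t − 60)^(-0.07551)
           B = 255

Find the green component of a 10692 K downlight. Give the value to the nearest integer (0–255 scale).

t = 10692/100 = 106.92; the t > 66 branch applies.
G = 288.1·(106.92 − 60)^(-0.07551) = 288.1·46.92^(-0.07551) = 288.1·0.74782 = 215.446.
Rounded: 215.

215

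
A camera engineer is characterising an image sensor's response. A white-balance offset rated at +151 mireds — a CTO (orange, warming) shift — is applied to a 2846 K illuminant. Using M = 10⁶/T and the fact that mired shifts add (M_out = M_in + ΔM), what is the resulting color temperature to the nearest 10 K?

1990 K

M_in = 10⁶/2846 = 351.37 mireds.
M_out = 351.37 + (+151) = 502.37 mireds.
T_out = 10⁶/502.37 = 1990.6 K → 1990 K.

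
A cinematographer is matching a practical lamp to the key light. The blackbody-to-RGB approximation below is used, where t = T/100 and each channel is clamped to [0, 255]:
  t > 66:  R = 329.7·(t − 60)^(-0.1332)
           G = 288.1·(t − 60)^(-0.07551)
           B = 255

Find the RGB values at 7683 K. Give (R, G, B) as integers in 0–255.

t = 7683/100 = 76.83; the t > 66 branch applies.
R = 329.7·(76.83 − 60)^(-0.1332) = 329.7·16.83^(-0.1332) = 329.7·0.68657 = 226.363.
G = 288.1·(76.83 − 60)^(-0.07551) = 288.1·16.83^(-0.07551) = 288.1·0.80801 = 232.789.
B = 255 by definition for t > 66.
Rounded: (226, 233, 255).

(226, 233, 255)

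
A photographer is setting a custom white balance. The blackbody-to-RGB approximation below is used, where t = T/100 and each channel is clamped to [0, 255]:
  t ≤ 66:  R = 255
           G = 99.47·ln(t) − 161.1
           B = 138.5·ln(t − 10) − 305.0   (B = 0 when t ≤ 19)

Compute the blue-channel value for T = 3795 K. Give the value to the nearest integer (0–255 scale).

t = 3795/100 = 37.95; the t ≤ 66 branch applies.
B = 138.5·ln(37.95 − 10) − 305.0 = 138.5·ln 27.95 − 305.0 = 138.5·3.3304 − 305.0 = 156.263.
Rounded: 156.

156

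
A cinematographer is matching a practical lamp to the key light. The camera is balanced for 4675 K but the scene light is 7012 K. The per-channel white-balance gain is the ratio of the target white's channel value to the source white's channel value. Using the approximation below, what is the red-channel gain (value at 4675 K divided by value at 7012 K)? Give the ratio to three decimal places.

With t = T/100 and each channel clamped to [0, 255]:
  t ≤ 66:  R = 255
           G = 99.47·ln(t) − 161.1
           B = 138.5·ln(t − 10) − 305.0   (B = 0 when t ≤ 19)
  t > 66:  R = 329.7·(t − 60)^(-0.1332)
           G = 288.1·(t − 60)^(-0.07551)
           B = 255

At 7012 K (t = 70.12):
  R = 329.7·(70.12 − 60)^(-0.1332) = 329.7·10.12^(-0.1332) = 329.7·0.73470 = 242.231.
At 4675 K (t = 46.75):
  R = 255 by definition for t ≤ 66.
Gain = 255.000 / 242.231 = 1.0527 → 1.053.

1.053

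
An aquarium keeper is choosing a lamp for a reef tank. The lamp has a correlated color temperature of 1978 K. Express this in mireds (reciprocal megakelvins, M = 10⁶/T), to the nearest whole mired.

M = 10⁶ / 1978 = 505.561 → 506 mireds.

506 mireds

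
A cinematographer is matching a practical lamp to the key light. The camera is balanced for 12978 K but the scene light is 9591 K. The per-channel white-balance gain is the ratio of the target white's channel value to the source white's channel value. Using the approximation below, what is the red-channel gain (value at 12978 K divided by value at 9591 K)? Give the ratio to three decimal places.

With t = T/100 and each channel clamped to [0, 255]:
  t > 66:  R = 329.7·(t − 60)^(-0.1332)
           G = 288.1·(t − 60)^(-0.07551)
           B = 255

0.915

At 9591 K (t = 95.91):
  R = 329.7·(95.91 − 60)^(-0.1332) = 329.7·35.91^(-0.1332) = 329.7·0.62065 = 204.628.
At 12978 K (t = 129.78):
  R = 329.7·(129.78 − 60)^(-0.1332) = 329.7·69.78^(-0.1332) = 329.7·0.56809 = 187.298.
Gain = 187.298 / 204.628 = 0.9153 → 0.915.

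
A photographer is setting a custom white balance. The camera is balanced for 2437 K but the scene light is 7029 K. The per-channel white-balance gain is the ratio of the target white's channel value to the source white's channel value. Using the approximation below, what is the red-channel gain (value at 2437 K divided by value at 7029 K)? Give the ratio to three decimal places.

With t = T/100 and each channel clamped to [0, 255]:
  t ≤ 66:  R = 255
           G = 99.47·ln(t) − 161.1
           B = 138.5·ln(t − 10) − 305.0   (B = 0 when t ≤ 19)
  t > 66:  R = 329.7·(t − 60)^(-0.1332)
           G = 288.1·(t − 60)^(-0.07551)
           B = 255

At 7029 K (t = 70.29):
  R = 329.7·(70.29 − 60)^(-0.1332) = 329.7·10.29^(-0.1332) = 329.7·0.73307 = 241.694.
At 2437 K (t = 24.37):
  R = 255 by definition for t ≤ 66.
Gain = 255.000 / 241.694 = 1.0551 → 1.055.

1.055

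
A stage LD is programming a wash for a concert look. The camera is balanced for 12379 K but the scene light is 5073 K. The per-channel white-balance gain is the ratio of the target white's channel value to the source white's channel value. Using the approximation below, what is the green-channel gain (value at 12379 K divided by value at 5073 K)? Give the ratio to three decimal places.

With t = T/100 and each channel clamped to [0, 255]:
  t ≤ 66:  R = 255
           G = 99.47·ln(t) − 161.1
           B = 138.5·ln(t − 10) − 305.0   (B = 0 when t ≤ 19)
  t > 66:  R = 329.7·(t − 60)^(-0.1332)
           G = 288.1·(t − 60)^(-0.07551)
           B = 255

0.917

At 5073 K (t = 50.73):
  G = 99.47·ln 50.73 − 161.1 = 99.47·3.9265 − 161.1 = 229.471.
At 12379 K (t = 123.79):
  G = 288.1·(123.79 − 60)^(-0.07551) = 288.1·63.79^(-0.07551) = 288.1·0.73067 = 210.507.
Gain = 210.507 / 229.471 = 0.9174 → 0.917.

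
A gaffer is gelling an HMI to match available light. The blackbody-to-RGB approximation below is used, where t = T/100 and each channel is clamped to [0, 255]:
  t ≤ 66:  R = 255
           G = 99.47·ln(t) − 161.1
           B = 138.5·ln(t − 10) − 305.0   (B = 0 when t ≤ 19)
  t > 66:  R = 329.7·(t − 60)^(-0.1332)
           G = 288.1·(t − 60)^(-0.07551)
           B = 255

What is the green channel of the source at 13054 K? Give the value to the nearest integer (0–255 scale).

t = 13054/100 = 130.54; the t > 66 branch applies.
G = 288.1·(130.54 − 60)^(-0.07551) = 288.1·70.54^(-0.07551) = 288.1·0.72514 = 208.914.
Rounded: 209.

209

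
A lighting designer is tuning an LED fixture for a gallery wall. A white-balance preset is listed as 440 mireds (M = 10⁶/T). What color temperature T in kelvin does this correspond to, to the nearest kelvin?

2273 K

T = 10⁶ / 440 = 2272.73 K → 2273 K.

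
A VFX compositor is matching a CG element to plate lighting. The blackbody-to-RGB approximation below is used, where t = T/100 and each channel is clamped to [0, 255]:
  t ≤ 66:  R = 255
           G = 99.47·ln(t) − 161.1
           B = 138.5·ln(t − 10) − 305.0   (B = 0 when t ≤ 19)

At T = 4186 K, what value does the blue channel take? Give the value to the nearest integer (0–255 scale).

t = 4186/100 = 41.86; the t ≤ 66 branch applies.
B = 138.5·ln(41.86 − 10) − 305.0 = 138.5·ln 31.86 − 305.0 = 138.5·3.4614 − 305.0 = 174.397.
Rounded: 174.

174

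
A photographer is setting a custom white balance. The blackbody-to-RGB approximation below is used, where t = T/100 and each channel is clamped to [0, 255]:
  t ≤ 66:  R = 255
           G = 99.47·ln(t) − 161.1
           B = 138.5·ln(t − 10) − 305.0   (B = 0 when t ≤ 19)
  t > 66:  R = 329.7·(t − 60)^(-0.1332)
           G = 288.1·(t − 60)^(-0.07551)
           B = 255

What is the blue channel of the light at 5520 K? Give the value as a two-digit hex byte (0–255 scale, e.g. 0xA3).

t = 5520/100 = 55.2; the t ≤ 66 branch applies.
B = 138.5·ln(55.2 − 10) − 305.0 = 138.5·ln 45.2 − 305.0 = 138.5·3.8111 − 305.0 = 222.837.
Rounded: 223; in hex, 0xDF.

0xDF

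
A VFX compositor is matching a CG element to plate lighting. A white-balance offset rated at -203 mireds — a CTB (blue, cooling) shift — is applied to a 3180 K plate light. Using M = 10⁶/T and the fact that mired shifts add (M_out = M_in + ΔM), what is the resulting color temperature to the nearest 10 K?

M_in = 10⁶/3180 = 314.47 mireds.
M_out = 314.47 + (-203) = 111.47 mireds.
T_out = 10⁶/111.47 = 8971.4 K → 8970 K.

8970 K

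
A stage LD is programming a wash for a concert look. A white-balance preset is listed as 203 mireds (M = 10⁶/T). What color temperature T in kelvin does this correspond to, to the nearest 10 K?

T = 10⁶ / 203 = 4926.11 K → 4930 K.

4930 K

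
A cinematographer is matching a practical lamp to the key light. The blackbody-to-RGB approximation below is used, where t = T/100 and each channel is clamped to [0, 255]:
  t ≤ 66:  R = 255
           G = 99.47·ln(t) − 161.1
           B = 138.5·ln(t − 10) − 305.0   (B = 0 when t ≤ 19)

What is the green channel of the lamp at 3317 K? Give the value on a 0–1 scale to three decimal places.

t = 3317/100 = 33.17; the t ≤ 66 branch applies.
G = 99.47·ln 33.17 − 161.1 = 99.47·3.5016 − 161.1 = 187.209.
On a 0–1 scale: 187.209/255 = 0.7342 → 0.734.

0.734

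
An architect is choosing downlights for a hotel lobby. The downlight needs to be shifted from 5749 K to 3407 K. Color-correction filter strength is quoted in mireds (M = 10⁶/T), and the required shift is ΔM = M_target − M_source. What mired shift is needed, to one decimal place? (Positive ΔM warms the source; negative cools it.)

+119.6 mireds

M_source = 10⁶/5749 = 173.943; M_target = 10⁶/3407 = 293.513.
ΔM = 293.513 − 173.943 = 119.570 → +119.6 mireds, a warming shift.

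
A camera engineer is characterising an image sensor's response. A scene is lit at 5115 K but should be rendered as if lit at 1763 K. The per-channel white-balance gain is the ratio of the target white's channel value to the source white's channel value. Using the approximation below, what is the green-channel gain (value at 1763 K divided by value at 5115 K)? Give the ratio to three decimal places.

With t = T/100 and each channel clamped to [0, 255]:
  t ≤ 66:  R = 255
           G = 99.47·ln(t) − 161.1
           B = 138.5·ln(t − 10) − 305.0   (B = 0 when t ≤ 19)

At 5115 K (t = 51.15):
  G = 99.47·ln 51.15 − 161.1 = 99.47·3.9348 − 161.1 = 230.291.
At 1763 K (t = 17.63):
  G = 99.47·ln 17.63 − 161.1 = 99.47·2.8696 − 161.1 = 124.339.
Gain = 124.339 / 230.291 = 0.5399 → 0.540.

0.540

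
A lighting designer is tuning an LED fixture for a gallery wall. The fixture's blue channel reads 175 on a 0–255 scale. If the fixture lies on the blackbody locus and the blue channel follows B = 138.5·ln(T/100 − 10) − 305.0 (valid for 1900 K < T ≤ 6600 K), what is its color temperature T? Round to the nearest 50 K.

4200 K

ln(t − 10) = (175 + 305.0) / 138.5 = 3.4657.
t − 10 = e^3.4657 = 31.999, so t = 41.999.
T = 100·t = 4200 K → 4200 K to the nearest 50 K.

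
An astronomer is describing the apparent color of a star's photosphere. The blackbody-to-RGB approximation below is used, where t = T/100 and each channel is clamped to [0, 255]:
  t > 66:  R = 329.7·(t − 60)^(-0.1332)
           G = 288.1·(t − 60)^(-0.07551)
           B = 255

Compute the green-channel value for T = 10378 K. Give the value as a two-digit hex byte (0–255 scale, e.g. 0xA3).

t = 10378/100 = 103.78; the t > 66 branch applies.
G = 288.1·(103.78 − 60)^(-0.07551) = 288.1·43.78^(-0.07551) = 288.1·0.75174 = 216.576.
Rounded: 217; in hex, 0xD9.

0xD9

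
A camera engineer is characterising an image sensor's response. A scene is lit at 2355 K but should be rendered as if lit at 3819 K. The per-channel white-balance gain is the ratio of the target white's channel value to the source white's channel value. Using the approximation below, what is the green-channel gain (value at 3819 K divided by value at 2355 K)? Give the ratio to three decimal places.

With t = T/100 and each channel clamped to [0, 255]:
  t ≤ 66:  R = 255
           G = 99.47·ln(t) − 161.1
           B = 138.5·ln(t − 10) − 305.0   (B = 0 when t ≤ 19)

1.314

At 2355 K (t = 23.55):
  G = 99.47·ln 23.55 − 161.1 = 99.47·3.1591 − 161.1 = 153.138.
At 3819 K (t = 38.19):
  G = 99.47·ln 38.19 − 161.1 = 99.47·3.6426 − 161.1 = 201.227.
Gain = 201.227 / 153.138 = 1.3140 → 1.314.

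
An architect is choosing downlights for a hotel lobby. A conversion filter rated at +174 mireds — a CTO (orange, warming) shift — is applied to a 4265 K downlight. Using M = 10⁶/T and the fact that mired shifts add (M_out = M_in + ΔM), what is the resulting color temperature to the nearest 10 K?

M_in = 10⁶/4265 = 234.47 mireds.
M_out = 234.47 + (+174) = 408.47 mireds.
T_out = 10⁶/408.47 = 2448.2 K → 2450 K.

2450 K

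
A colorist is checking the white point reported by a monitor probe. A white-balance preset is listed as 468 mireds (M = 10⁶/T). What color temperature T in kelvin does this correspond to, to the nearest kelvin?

T = 10⁶ / 468 = 2136.75 K → 2137 K.

2137 K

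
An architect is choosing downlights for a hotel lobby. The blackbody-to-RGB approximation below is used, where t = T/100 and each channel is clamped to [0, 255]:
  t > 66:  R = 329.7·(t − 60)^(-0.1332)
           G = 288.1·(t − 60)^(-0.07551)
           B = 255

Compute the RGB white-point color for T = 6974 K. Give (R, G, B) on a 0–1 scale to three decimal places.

t = 6974/100 = 69.74; the t > 66 branch applies.
R = 329.7·(69.74 − 60)^(-0.1332) = 329.7·9.74^(-0.1332) = 329.7·0.73845 = 243.469.
G = 288.1·(69.74 − 60)^(-0.07551) = 288.1·9.74^(-0.07551) = 288.1·0.84208 = 242.604.
B = 255 by definition for t > 66.
Dividing each by 255: (0.9548, 0.9514, 1.0000) → (0.955, 0.951, 1.000).

(0.955, 0.951, 1.000)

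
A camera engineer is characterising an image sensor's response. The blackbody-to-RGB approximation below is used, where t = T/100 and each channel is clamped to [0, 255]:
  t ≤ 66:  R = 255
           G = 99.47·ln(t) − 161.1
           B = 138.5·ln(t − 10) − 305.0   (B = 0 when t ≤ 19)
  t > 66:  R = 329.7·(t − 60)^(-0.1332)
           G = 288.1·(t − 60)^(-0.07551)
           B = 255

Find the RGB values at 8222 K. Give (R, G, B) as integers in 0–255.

t = 8222/100 = 82.22; the t > 66 branch applies.
R = 329.7·(82.22 − 60)^(-0.1332) = 329.7·22.22^(-0.1332) = 329.7·0.66163 = 218.139.
G = 288.1·(82.22 − 60)^(-0.07551) = 288.1·22.22^(-0.07551) = 288.1·0.79124 = 227.956.
B = 255 by definition for t > 66.
Rounded: (218, 228, 255).

(218, 228, 255)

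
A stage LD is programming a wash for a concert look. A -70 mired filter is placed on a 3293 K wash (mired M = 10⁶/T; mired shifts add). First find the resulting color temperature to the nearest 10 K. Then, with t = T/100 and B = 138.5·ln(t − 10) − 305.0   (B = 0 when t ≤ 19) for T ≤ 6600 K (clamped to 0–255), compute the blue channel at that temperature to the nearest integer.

M_in = 10⁶/3293 = 303.67; M_out = 303.67 + (-70) = 233.67.
T_out = 10⁶/233.67 = 4279.5 K → 4280 K; t = 42.8.
B = 138.5·ln(42.8 − 10) − 305.0 = 138.5·ln 32.8 − 305.0 = 138.5·3.4904 − 305.0 = 178.424.
Rounded: 178.

178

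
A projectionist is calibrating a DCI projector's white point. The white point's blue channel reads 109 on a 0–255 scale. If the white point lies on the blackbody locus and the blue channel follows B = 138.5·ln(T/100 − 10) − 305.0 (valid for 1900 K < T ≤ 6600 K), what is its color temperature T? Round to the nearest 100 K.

ln(t − 10) = (109 + 305.0) / 138.5 = 2.9892.
t − 10 = e^2.9892 = 19.869, so t = 29.869.
T = 100·t = 2987 K → 3000 K to the nearest 100 K.

3000 K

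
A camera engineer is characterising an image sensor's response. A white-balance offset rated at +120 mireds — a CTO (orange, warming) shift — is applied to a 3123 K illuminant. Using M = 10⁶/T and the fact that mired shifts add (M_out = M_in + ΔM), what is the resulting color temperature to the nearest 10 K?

M_in = 10⁶/3123 = 320.20 mireds.
M_out = 320.20 + (+120) = 440.20 mireds.
T_out = 10⁶/440.20 = 2271.7 K → 2270 K.

2270 K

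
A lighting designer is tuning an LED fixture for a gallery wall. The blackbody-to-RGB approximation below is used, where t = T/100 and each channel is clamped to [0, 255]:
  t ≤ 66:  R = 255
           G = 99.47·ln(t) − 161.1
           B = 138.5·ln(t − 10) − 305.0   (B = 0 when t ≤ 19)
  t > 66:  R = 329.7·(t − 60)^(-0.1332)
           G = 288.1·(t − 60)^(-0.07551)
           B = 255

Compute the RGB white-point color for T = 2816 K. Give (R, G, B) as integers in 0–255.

t = 2816/100 = 28.16; the t ≤ 66 branch applies.
R = 255 by definition for t ≤ 66.
G = 99.47·ln 28.16 − 161.1 = 99.47·3.3379 − 161.1 = 170.921.
B = 138.5·ln(28.16 − 10) − 305.0 = 138.5·ln 18.16 − 305.0 = 138.5·2.8992 − 305.0 = 96.542.
Rounded: (255, 171, 97).

(255, 171, 97)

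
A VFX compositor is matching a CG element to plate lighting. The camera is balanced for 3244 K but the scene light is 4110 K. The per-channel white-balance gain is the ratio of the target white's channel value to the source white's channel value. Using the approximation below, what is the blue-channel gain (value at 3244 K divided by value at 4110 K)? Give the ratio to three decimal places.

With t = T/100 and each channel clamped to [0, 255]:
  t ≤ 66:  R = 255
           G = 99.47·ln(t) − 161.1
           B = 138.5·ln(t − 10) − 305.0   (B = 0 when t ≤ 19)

At 4110 K (t = 41.1):
  B = 138.5·ln(41.1 − 10) − 305.0 = 138.5·ln 31.1 − 305.0 = 138.5·3.4372 − 305.0 = 171.053.
At 3244 K (t = 32.44):
  B = 138.5·ln(32.44 − 10) − 305.0 = 138.5·ln 22.44 − 305.0 = 138.5·3.1108 − 305.0 = 125.852.
Gain = 125.852 / 171.053 = 0.7357 → 0.736.

0.736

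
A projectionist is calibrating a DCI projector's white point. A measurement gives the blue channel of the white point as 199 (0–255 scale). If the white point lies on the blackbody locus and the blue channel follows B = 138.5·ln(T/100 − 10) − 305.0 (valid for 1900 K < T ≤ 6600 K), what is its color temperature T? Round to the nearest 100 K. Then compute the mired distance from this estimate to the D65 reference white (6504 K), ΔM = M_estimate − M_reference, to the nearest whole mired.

+55 mireds

ln(t − 10) = (199 + 305.0) / 138.5 = 3.6390.
t − 10 = e^3.6390 = 38.053, so t = 48.053.
T = 100·t = 4805 K → 4800 K to the nearest 100 K.
M_estimate = 10⁶/4800 = 208.33; M_reference = 10⁶/6504 = 153.75.
ΔM = 208.33 − 153.75 = 54.58 → +55 mireds.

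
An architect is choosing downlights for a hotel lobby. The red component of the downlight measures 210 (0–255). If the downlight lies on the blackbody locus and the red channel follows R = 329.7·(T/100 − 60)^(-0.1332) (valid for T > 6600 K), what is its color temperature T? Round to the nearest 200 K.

9000 K

(t − 60)^(-0.1332) = 210/329.7 = 0.63694.
t − 60 = 0.63694^(1/-0.1332) = 0.63694^(-7.508) = 29.561, so t = 89.561.
T = 100·t = 8956 K → 9000 K to the nearest 200 K.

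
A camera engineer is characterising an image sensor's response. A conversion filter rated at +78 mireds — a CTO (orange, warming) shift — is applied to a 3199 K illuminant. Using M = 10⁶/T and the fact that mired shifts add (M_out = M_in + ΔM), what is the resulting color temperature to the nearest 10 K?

M_in = 10⁶/3199 = 312.60 mireds.
M_out = 312.60 + (+78) = 390.60 mireds.
T_out = 10⁶/390.60 = 2560.2 K → 2560 K.

2560 K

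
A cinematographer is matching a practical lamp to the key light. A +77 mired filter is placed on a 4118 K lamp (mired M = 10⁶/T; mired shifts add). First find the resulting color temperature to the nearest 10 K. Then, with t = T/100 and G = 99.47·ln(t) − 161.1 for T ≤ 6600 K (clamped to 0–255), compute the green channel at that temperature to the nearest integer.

M_in = 10⁶/4118 = 242.84; M_out = 242.84 + (+77) = 319.84.
T_out = 10⁶/319.84 = 3126.6 K → 3130 K; t = 31.3.
G = 99.47·ln 31.3 − 161.1 = 99.47·3.4436 − 161.1 = 181.437.
Rounded: 181.

181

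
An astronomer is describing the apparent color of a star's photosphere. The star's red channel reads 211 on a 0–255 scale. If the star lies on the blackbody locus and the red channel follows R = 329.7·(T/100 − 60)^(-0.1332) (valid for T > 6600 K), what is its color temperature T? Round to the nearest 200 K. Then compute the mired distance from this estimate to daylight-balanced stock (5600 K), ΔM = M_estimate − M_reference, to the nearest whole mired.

(t − 60)^(-0.1332) = 211/329.7 = 0.63998.
t − 60 = 0.63998^(1/-0.1332) = 0.63998^(-7.508) = 28.525, so t = 88.525.
T = 100·t = 8853 K → 8800 K to the nearest 200 K.
M_estimate = 10⁶/8800 = 113.64; M_reference = 10⁶/5600 = 178.57.
ΔM = 113.64 − 178.57 = -64.94 → -65 mireds.

-65 mireds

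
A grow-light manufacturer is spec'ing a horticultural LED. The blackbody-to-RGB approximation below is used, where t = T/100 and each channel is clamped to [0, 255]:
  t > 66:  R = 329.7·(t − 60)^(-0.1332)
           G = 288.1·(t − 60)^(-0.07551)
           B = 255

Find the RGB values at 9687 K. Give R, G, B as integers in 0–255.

R=204, G=219, B=255

t = 9687/100 = 96.87; the t > 66 branch applies.
R = 329.7·(96.87 − 60)^(-0.1332) = 329.7·36.87^(-0.1332) = 329.7·0.61847 = 203.910.
G = 288.1·(96.87 − 60)^(-0.07551) = 288.1·36.87^(-0.07551) = 288.1·0.76155 = 219.404.
B = 255 by definition for t > 66.
Rounded: (204, 219, 255).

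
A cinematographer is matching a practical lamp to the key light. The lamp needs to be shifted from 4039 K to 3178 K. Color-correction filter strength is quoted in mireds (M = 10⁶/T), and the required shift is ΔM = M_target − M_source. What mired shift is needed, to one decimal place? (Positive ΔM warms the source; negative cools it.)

+67.1 mireds

M_source = 10⁶/4039 = 247.586; M_target = 10⁶/3178 = 314.663.
ΔM = 314.663 − 247.586 = 67.077 → +67.1 mireds, a warming shift.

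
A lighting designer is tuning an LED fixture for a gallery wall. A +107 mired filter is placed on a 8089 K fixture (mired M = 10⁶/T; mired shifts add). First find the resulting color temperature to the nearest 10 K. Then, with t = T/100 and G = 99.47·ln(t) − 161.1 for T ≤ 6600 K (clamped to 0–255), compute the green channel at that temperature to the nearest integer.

M_in = 10⁶/8089 = 123.62; M_out = 123.62 + (+107) = 230.62.
T_out = 10⁶/230.62 = 4336.0 K → 4340 K; t = 43.4.
G = 99.47·ln 43.4 − 161.1 = 99.47·3.7705 − 161.1 = 213.948.
Rounded: 214.

214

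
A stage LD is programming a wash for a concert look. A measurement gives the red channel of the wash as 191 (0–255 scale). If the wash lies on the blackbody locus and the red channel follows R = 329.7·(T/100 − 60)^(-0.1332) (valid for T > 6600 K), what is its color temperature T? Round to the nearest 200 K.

12000 K

(t − 60)^(-0.1332) = 191/329.7 = 0.57931.
t − 60 = 0.57931^(1/-0.1332) = 0.57931^(-7.508) = 60.245, so t = 120.245.
T = 100·t = 12025 K → 12000 K to the nearest 200 K.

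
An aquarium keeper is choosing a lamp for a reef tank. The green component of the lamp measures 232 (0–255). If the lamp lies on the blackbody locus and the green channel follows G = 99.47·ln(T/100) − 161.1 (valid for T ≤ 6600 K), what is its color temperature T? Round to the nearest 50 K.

ln t = (232 + 161.1) / 99.47 = 3.9519.
t = e^3.9519 = 52.036.
T = 100·t = 5204 K → 5200 K to the nearest 50 K.

5200 K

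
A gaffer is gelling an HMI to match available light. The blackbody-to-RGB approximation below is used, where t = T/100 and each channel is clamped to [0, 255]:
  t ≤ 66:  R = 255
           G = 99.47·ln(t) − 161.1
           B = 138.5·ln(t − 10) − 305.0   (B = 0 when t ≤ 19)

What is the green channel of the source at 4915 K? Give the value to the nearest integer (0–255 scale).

t = 4915/100 = 49.15; the t ≤ 66 branch applies.
G = 99.47·ln 49.15 − 161.1 = 99.47·3.8949 − 161.1 = 226.323.
Rounded: 226.

226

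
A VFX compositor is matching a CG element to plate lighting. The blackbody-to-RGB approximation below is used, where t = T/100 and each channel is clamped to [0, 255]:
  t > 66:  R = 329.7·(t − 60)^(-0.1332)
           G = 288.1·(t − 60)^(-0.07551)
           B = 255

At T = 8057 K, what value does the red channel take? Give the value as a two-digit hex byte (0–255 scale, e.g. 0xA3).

t = 8057/100 = 80.57; the t > 66 branch applies.
R = 329.7·(80.57 − 60)^(-0.1332) = 329.7·20.57^(-0.1332) = 329.7·0.66846 = 220.392.
Rounded: 220; in hex, 0xDC.

0xDC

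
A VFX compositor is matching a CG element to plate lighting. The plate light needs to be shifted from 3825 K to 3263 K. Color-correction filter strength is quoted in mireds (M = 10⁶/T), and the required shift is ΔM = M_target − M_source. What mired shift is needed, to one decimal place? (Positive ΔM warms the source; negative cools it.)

M_source = 10⁶/3825 = 261.438; M_target = 10⁶/3263 = 306.466.
ΔM = 306.466 − 261.438 = 45.029 → +45.0 mireds, a warming shift.

+45.0 mireds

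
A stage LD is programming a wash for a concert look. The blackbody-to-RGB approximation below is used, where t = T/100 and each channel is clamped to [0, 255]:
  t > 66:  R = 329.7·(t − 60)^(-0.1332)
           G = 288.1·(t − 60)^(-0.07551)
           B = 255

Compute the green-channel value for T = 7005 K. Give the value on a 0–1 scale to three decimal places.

0.949

t = 7005/100 = 70.05; the t > 66 branch applies.
G = 288.1·(70.05 − 60)^(-0.07551) = 288.1·10.05^(-0.07551) = 288.1·0.84009 = 242.030.
On a 0–1 scale: 242.030/255 = 0.9491 → 0.949.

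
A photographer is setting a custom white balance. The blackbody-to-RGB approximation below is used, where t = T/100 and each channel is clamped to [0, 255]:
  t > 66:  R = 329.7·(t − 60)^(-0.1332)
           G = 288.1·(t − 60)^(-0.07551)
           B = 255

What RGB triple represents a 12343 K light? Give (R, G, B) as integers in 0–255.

t = 12343/100 = 123.43; the t > 66 branch applies.
R = 329.7·(123.43 − 60)^(-0.1332) = 329.7·63.43^(-0.1332) = 329.7·0.57535 = 189.694.
G = 288.1·(123.43 − 60)^(-0.07551) = 288.1·63.43^(-0.07551) = 288.1·0.73099 = 210.597.
B = 255 by definition for t > 66.
Rounded: (190, 211, 255).

(190, 211, 255)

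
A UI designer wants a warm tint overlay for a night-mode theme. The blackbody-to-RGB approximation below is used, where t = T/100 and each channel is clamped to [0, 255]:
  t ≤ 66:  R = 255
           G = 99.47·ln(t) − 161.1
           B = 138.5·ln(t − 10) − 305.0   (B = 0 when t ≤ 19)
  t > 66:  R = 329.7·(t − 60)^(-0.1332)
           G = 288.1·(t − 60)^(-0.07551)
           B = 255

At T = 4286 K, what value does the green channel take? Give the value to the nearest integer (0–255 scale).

213

t = 4286/100 = 42.86; the t ≤ 66 branch applies.
G = 99.47·ln 42.86 − 161.1 = 99.47·3.7579 − 161.1 = 212.702.
Rounded: 213.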